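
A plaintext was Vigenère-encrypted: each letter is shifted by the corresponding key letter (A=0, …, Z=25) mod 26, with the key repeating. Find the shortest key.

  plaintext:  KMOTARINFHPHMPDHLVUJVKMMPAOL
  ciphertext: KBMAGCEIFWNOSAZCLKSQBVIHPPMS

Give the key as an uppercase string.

APYHGLWV

  i= 0: K-K =  0 → A
  i= 1: B-M = 15 → P
  i= 2: M-O = 24 → Y
  i= 3: A-T =  7 → H
  i= 4: G-A =  6 → G
  i= 5: C-R = 11 → L
  i= 6: E-I = 22 → W
  i= 7: I-N = 21 → V
  i= 8: F-F =  0 → A
  i= 9: W-H = 15 → P
  i=10: N-P = 24 → Y
  i=11: O-H =  7 → H
  i=12: S-M =  6 → G
  i=13: A-P = 11 → L
  i=14: Z-D = 22 → W
  i=15: C-H = 21 → V
  i=16: L-L =  0 → A
  i=17: K-V = 15 → P
  i=18: S-U = 24 → Y
  i=19: Q-J =  7 → H
  i=20: B-V =  6 → G
  i=21: V-K = 11 → L
  i=22: I-M = 22 → W
  i=23: H-M = 21 → V
  i=24: P-P =  0 → A
  i=25: P-A = 15 → P
  i=26: M-O = 24 → Y
  i=27: S-L =  7 → H
  shifts repeat with period 8: APYHGLWV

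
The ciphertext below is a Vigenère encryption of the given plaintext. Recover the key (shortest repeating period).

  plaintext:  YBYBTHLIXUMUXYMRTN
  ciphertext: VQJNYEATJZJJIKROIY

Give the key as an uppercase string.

  i= 0: V-Y = 23 → X
  i= 1: Q-B = 15 → P
  i= 2: J-Y = 11 → L
  i= 3: N-B = 12 → M
  i= 4: Y-T =  5 → F
  i= 5: E-H = 23 → X
  i= 6: A-L = 15 → P
  i= 7: T-I = 11 → L
  i= 8: J-X = 12 → M
  i= 9: Z-U =  5 → F
  i=10: J-M = 23 → X
  i=11: J-U = 15 → P
  i=12: I-X = 11 → L
  i=13: K-Y = 12 → M
  i=14: R-M =  5 → F
  i=15: O-R = 23 → X
  i=16: I-T = 15 → P
  i=17: Y-N = 11 → L
  shifts repeat with period 5: XPLMF

XPLMF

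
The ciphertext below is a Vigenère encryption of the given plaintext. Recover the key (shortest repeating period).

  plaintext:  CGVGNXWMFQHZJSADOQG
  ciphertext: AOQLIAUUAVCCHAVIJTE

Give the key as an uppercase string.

  i= 0: A-C = 24 → Y
  i= 1: O-G =  8 → I
  i= 2: Q-V = 21 → V
  i= 3: L-G =  5 → F
  i= 4: I-N = 21 → V
  i= 5: A-X =  3 → D
  i= 6: U-W = 24 → Y
  i= 7: U-M =  8 → I
  i= 8: A-F = 21 → V
  i= 9: V-Q =  5 → F
  i=10: C-H = 21 → V
  i=11: C-Z =  3 → D
  i=12: H-J = 24 → Y
  i=13: A-S =  8 → I
  i=14: V-A = 21 → V
  i=15: I-D =  5 → F
  i=16: J-O = 21 → V
  i=17: T-Q =  3 → D
  i=18: E-G = 24 → Y
  shifts repeat with period 6: YIVFVD

YIVFVD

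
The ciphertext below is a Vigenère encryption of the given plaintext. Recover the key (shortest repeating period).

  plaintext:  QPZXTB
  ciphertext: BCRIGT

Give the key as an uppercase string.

LNS

  i= 0: B-Q = 11 → L
  i= 1: C-P = 13 → N
  i= 2: R-Z = 18 → S
  i= 3: I-X = 11 → L
  i= 4: G-T = 13 → N
  i= 5: T-B = 18 → S
  shifts repeat with period 3: LNS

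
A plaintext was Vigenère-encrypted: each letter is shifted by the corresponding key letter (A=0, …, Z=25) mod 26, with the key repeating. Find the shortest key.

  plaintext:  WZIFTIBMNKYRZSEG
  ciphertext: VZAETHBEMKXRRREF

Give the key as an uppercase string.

ZASZA

  i= 0: V-W = 25 → Z
  i= 1: Z-Z =  0 → A
  i= 2: A-I = 18 → S
  i= 3: E-F = 25 → Z
  i= 4: T-T =  0 → A
  i= 5: H-I = 25 → Z
  i= 6: B-B =  0 → A
  i= 7: E-M = 18 → S
  i= 8: M-N = 25 → Z
  i= 9: K-K =  0 → A
  i=10: X-Y = 25 → Z
  i=11: R-R =  0 → A
  i=12: R-Z = 18 → S
  i=13: R-S = 25 → Z
  i=14: E-E =  0 → A
  i=15: F-G = 25 → Z
  shifts repeat with period 5: ZASZA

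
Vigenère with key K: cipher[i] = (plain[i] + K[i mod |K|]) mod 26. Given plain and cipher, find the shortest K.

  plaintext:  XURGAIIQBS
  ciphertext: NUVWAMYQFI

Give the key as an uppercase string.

  i= 0: N-X = 16 → Q
  i= 1: U-U =  0 → A
  i= 2: V-R =  4 → E
  i= 3: W-G = 16 → Q
  i= 4: A-A =  0 → A
  i= 5: M-I =  4 → E
  i= 6: Y-I = 16 → Q
  i= 7: Q-Q =  0 → A
  i= 8: F-B =  4 → E
  i= 9: I-S = 16 → Q
  shifts repeat with period 3: QAE

QAE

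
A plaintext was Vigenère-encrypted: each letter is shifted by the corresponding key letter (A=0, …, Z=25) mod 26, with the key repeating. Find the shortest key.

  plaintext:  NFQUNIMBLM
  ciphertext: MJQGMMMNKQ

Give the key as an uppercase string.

  i= 0: M-N = 25 → Z
  i= 1: J-F =  4 → E
  i= 2: Q-Q =  0 → A
  i= 3: G-U = 12 → M
  i= 4: M-N = 25 → Z
  i= 5: M-I =  4 → E
  i= 6: M-M =  0 → A
  i= 7: N-B = 12 → M
  i= 8: K-L = 25 → Z
  i= 9: Q-M =  4 → E
  shifts repeat with period 4: ZEAM

ZEAM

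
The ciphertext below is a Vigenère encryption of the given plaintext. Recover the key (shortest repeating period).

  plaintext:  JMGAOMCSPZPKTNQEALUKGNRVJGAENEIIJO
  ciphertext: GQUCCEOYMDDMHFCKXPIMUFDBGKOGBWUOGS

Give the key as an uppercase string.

XEOCOSMG

  i= 0: G-J = 23 → X
  i= 1: Q-M =  4 → E
  i= 2: U-G = 14 → O
  i= 3: C-A =  2 → C
  i= 4: C-O = 14 → O
  i= 5: E-M = 18 → S
  i= 6: O-C = 12 → M
  i= 7: Y-S =  6 → G
  i= 8: M-P = 23 → X
  i= 9: D-Z =  4 → E
  i=10: D-P = 14 → O
  i=11: M-K =  2 → C
  i=12: H-T = 14 → O
  i=13: F-N = 18 → S
  i=14: C-Q = 12 → M
  i=15: K-E =  6 → G
  i=16: X-A = 23 → X
  i=17: P-L =  4 → E
  i=18: I-U = 14 → O
  i=19: M-K =  2 → C
  i=20: U-G = 14 → O
  i=21: F-N = 18 → S
  i=22: D-R = 12 → M
  i=23: B-V =  6 → G
  i=24: G-J = 23 → X
  i=25: K-G =  4 → E
  i=26: O-A = 14 → O
  i=27: G-E =  2 → C
  i=28: B-N = 14 → O
  i=29: W-E = 18 → S
  i=30: U-I = 12 → M
  i=31: O-I =  6 → G
  i=32: G-J = 23 → X
  i=33: S-O =  4 → E
  shifts repeat with period 8: XEOCOSMG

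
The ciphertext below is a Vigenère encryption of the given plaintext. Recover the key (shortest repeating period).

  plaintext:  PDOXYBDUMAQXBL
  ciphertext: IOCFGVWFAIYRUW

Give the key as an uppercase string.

TLOIIU

  i= 0: I-P = 19 → T
  i= 1: O-D = 11 → L
  i= 2: C-O = 14 → O
  i= 3: F-X =  8 → I
  i= 4: G-Y =  8 → I
  i= 5: V-B = 20 → U
  i= 6: W-D = 19 → T
  i= 7: F-U = 11 → L
  i= 8: A-M = 14 → O
  i= 9: I-A =  8 → I
  i=10: Y-Q =  8 → I
  i=11: R-X = 20 → U
  i=12: U-B = 19 → T
  i=13: W-L = 11 → L
  shifts repeat with period 6: TLOIIU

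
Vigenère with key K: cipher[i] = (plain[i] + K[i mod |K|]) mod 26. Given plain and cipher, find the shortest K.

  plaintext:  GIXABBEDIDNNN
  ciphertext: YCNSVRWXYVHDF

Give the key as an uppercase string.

  i= 0: Y-G = 18 → S
  i= 1: C-I = 20 → U
  i= 2: N-X = 16 → Q
  i= 3: S-A = 18 → S
  i= 4: V-B = 20 → U
  i= 5: R-B = 16 → Q
  i= 6: W-E = 18 → S
  i= 7: X-D = 20 → U
  i= 8: Y-I = 16 → Q
  i= 9: V-D = 18 → S
  i=10: H-N = 20 → U
  i=11: D-N = 16 → Q
  i=12: F-N = 18 → S
  shifts repeat with period 3: SUQ

SUQ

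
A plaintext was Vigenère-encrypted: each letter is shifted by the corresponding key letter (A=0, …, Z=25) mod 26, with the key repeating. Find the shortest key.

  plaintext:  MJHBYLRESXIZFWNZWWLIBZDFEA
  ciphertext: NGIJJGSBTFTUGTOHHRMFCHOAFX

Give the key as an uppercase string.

  i= 0: N-M =  1 → B
  i= 1: G-J = 23 → X
  i= 2: I-H =  1 → B
  i= 3: J-B =  8 → I
  i= 4: J-Y = 11 → L
  i= 5: G-L = 21 → V
  i= 6: S-R =  1 → B
  i= 7: B-E = 23 → X
  i= 8: T-S =  1 → B
  i= 9: F-X =  8 → I
  i=10: T-I = 11 → L
  i=11: U-Z = 21 → V
  i=12: G-F =  1 → B
  i=13: T-W = 23 → X
  i=14: O-N =  1 → B
  i=15: H-Z =  8 → I
  i=16: H-W = 11 → L
  i=17: R-W = 21 → V
  i=18: M-L =  1 → B
  i=19: F-I = 23 → X
  i=20: C-B =  1 → B
  i=21: H-Z =  8 → I
  i=22: O-D = 11 → L
  i=23: A-F = 21 → V
  i=24: F-E =  1 → B
  i=25: X-A = 23 → X
  shifts repeat with period 6: BXBILV

BXBILV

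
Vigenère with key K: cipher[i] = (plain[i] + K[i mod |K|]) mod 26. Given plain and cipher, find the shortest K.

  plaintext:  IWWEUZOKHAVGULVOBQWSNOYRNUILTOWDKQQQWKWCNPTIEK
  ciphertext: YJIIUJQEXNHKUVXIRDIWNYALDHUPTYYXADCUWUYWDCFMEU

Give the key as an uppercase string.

QNMEAKCU

  i= 0: Y-I = 16 → Q
  i= 1: J-W = 13 → N
  i= 2: I-W = 12 → M
  i= 3: I-E =  4 → E
  i= 4: U-U =  0 → A
  i= 5: J-Z = 10 → K
  i= 6: Q-O =  2 → C
  i= 7: E-K = 20 → U
  i= 8: X-H = 16 → Q
  i= 9: N-A = 13 → N
  i=10: H-V = 12 → M
  i=11: K-G =  4 → E
  i=12: U-U =  0 → A
  i=13: V-L = 10 → K
  i=14: X-V =  2 → C
  i=15: I-O = 20 → U
  i=16: R-B = 16 → Q
  i=17: D-Q = 13 → N
  i=18: I-W = 12 → M
  i=19: W-S =  4 → E
  i=20: N-N =  0 → A
  i=21: Y-O = 10 → K
  i=22: A-Y =  2 → C
  i=23: L-R = 20 → U
  i=24: D-N = 16 → Q
  i=25: H-U = 13 → N
  i=26: U-I = 12 → M
  i=27: P-L =  4 → E
  i=28: T-T =  0 → A
  i=29: Y-O = 10 → K
  i=30: Y-W =  2 → C
  i=31: X-D = 20 → U
  i=32: A-K = 16 → Q
  i=33: D-Q = 13 → N
  i=34: C-Q = 12 → M
  i=35: U-Q =  4 → E
  i=36: W-W =  0 → A
  i=37: U-K = 10 → K
  i=38: Y-W =  2 → C
  i=39: W-C = 20 → U
  i=40: D-N = 16 → Q
  i=41: C-P = 13 → N
  i=42: F-T = 12 → M
  i=43: M-I =  4 → E
  i=44: E-E =  0 → A
  i=45: U-K = 10 → K
  shifts repeat with period 8: QNMEAKCU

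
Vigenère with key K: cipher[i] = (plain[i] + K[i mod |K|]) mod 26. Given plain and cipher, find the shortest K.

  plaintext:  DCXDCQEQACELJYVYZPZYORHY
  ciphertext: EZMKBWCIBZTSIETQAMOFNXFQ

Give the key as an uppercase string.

BXPHZGYS

  i= 0: E-D =  1 → B
  i= 1: Z-C = 23 → X
  i= 2: M-X = 15 → P
  i= 3: K-D =  7 → H
  i= 4: B-C = 25 → Z
  i= 5: W-Q =  6 → G
  i= 6: C-E = 24 → Y
  i= 7: I-Q = 18 → S
  i= 8: B-A =  1 → B
  i= 9: Z-C = 23 → X
  i=10: T-E = 15 → P
  i=11: S-L =  7 → H
  i=12: I-J = 25 → Z
  i=13: E-Y =  6 → G
  i=14: T-V = 24 → Y
  i=15: Q-Y = 18 → S
  i=16: A-Z =  1 → B
  i=17: M-P = 23 → X
  i=18: O-Z = 15 → P
  i=19: F-Y =  7 → H
  i=20: N-O = 25 → Z
  i=21: X-R =  6 → G
  i=22: F-H = 24 → Y
  i=23: Q-Y = 18 → S
  shifts repeat with period 8: BXPHZGYS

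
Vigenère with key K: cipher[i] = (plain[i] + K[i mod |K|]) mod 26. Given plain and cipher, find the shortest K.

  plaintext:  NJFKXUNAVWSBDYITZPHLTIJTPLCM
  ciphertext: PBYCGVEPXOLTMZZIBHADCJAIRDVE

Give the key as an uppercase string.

  i= 0: P-N =  2 → C
  i= 1: B-J = 18 → S
  i= 2: Y-F = 19 → T
  i= 3: C-K = 18 → S
  i= 4: G-X =  9 → J
  i= 5: V-U =  1 → B
  i= 6: E-N = 17 → R
  i= 7: P-A = 15 → P
  i= 8: X-V =  2 → C
  i= 9: O-W = 18 → S
  i=10: L-S = 19 → T
  i=11: T-B = 18 → S
  i=12: M-D =  9 → J
  i=13: Z-Y =  1 → B
  i=14: Z-I = 17 → R
  i=15: I-T = 15 → P
  i=16: B-Z =  2 → C
  i=17: H-P = 18 → S
  i=18: A-H = 19 → T
  i=19: D-L = 18 → S
  i=20: C-T =  9 → J
  i=21: J-I =  1 → B
  i=22: A-J = 17 → R
  i=23: I-T = 15 → P
  i=24: R-P =  2 → C
  i=25: D-L = 18 → S
  i=26: V-C = 19 → T
  i=27: E-M = 18 → S
  shifts repeat with period 8: CSTSJBRP

CSTSJBRP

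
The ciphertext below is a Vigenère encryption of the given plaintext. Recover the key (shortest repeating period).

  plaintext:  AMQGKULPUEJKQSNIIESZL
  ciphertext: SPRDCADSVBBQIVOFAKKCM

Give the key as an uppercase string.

SDBXSG

  i= 0: S-A = 18 → S
  i= 1: P-M =  3 → D
  i= 2: R-Q =  1 → B
  i= 3: D-G = 23 → X
  i= 4: C-K = 18 → S
  i= 5: A-U =  6 → G
  i= 6: D-L = 18 → S
  i= 7: S-P =  3 → D
  i= 8: V-U =  1 → B
  i= 9: B-E = 23 → X
  i=10: B-J = 18 → S
  i=11: Q-K =  6 → G
  i=12: I-Q = 18 → S
  i=13: V-S =  3 → D
  i=14: O-N =  1 → B
  i=15: F-I = 23 → X
  i=16: A-I = 18 → S
  i=17: K-E =  6 → G
  i=18: K-S = 18 → S
  i=19: C-Z =  3 → D
  i=20: M-L =  1 → B
  shifts repeat with period 6: SDBXSG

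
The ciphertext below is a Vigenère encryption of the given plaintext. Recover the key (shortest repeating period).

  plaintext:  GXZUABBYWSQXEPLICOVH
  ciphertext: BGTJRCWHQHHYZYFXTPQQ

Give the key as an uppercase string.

VJUPRB

  i= 0: B-G = 21 → V
  i= 1: G-X =  9 → J
  i= 2: T-Z = 20 → U
  i= 3: J-U = 15 → P
  i= 4: R-A = 17 → R
  i= 5: C-B =  1 → B
  i= 6: W-B = 21 → V
  i= 7: H-Y =  9 → J
  i= 8: Q-W = 20 → U
  i= 9: H-S = 15 → P
  i=10: H-Q = 17 → R
  i=11: Y-X =  1 → B
  i=12: Z-E = 21 → V
  i=13: Y-P =  9 → J
  i=14: F-L = 20 → U
  i=15: X-I = 15 → P
  i=16: T-C = 17 → R
  i=17: P-O =  1 → B
  i=18: Q-V = 21 → V
  i=19: Q-H =  9 → J
  shifts repeat with period 6: VJUPRB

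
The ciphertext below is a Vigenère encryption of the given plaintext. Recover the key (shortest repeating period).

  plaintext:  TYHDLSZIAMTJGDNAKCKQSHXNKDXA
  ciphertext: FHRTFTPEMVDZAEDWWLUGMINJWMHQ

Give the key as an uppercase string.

MJKQUBQW

  i= 0: F-T = 12 → M
  i= 1: H-Y =  9 → J
  i= 2: R-H = 10 → K
  i= 3: T-D = 16 → Q
  i= 4: F-L = 20 → U
  i= 5: T-S =  1 → B
  i= 6: P-Z = 16 → Q
  i= 7: E-I = 22 → W
  i= 8: M-A = 12 → M
  i= 9: V-M =  9 → J
  i=10: D-T = 10 → K
  i=11: Z-J = 16 → Q
  i=12: A-G = 20 → U
  i=13: E-D =  1 → B
  i=14: D-N = 16 → Q
  i=15: W-A = 22 → W
  i=16: W-K = 12 → M
  i=17: L-C =  9 → J
  i=18: U-K = 10 → K
  i=19: G-Q = 16 → Q
  i=20: M-S = 20 → U
  i=21: I-H =  1 → B
  i=22: N-X = 16 → Q
  i=23: J-N = 22 → W
  i=24: W-K = 12 → M
  i=25: M-D =  9 → J
  i=26: H-X = 10 → K
  i=27: Q-A = 16 → Q
  shifts repeat with period 8: MJKQUBQW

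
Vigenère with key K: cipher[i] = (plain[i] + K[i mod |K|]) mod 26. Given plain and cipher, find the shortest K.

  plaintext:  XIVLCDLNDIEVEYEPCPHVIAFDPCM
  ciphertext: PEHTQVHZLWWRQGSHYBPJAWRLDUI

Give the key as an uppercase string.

  i= 0: P-X = 18 → S
  i= 1: E-I = 22 → W
  i= 2: H-V = 12 → M
  i= 3: T-L =  8 → I
  i= 4: Q-C = 14 → O
  i= 5: V-D = 18 → S
  i= 6: H-L = 22 → W
  i= 7: Z-N = 12 → M
  i= 8: L-D =  8 → I
  i= 9: W-I = 14 → O
  i=10: W-E = 18 → S
  i=11: R-V = 22 → W
  i=12: Q-E = 12 → M
  i=13: G-Y =  8 → I
  i=14: S-E = 14 → O
  i=15: H-P = 18 → S
  i=16: Y-C = 22 → W
  i=17: B-P = 12 → M
  i=18: P-H =  8 → I
  i=19: J-V = 14 → O
  i=20: A-I = 18 → S
  i=21: W-A = 22 → W
  i=22: R-F = 12 → M
  i=23: L-D =  8 → I
  i=24: D-P = 14 → O
  i=25: U-C = 18 → S
  i=26: I-M = 22 → W
  shifts repeat with period 5: SWMIO

SWMIO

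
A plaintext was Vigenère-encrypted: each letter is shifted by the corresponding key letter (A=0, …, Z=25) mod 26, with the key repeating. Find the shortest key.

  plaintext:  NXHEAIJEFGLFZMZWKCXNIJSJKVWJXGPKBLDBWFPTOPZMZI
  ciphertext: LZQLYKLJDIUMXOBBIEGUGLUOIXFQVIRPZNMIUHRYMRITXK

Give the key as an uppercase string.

  i= 0: L-N = 24 → Y
  i= 1: Z-X =  2 → C
  i= 2: Q-H =  9 → J
  i= 3: L-E =  7 → H
  i= 4: Y-A = 24 → Y
  i= 5: K-I =  2 → C
  i= 6: L-J =  2 → C
  i= 7: J-E =  5 → F
  i= 8: D-F = 24 → Y
  i= 9: I-G =  2 → C
  i=10: U-L =  9 → J
  i=11: M-F =  7 → H
  i=12: X-Z = 24 → Y
  i=13: O-M =  2 → C
  i=14: B-Z =  2 → C
  i=15: B-W =  5 → F
  i=16: I-K = 24 → Y
  i=17: E-C =  2 → C
  i=18: G-X =  9 → J
  i=19: U-N =  7 → H
  i=20: G-I = 24 → Y
  i=21: L-J =  2 → C
  i=22: U-S =  2 → C
  i=23: O-J =  5 → F
  i=24: I-K = 24 → Y
  i=25: X-V =  2 → C
  i=26: F-W =  9 → J
  i=27: Q-J =  7 → H
  i=28: V-X = 24 → Y
  i=29: I-G =  2 → C
  i=30: R-P =  2 → C
  i=31: P-K =  5 → F
  i=32: Z-B = 24 → Y
  i=33: N-L =  2 → C
  i=34: M-D =  9 → J
  i=35: I-B =  7 → H
  i=36: U-W = 24 → Y
  i=37: H-F =  2 → C
  i=38: R-P =  2 → C
  i=39: Y-T =  5 → F
  i=40: M-O = 24 → Y
  i=41: R-P =  2 → C
  i=42: I-Z =  9 → J
  i=43: T-M =  7 → H
  i=44: X-Z = 24 → Y
  i=45: K-I =  2 → C
  shifts repeat with period 8: YCJHYCCF

YCJHYCCF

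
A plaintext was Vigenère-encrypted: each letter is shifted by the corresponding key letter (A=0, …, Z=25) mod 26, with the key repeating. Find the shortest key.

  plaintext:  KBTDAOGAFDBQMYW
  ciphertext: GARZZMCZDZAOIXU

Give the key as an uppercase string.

  i= 0: G-K = 22 → W
  i= 1: A-B = 25 → Z
  i= 2: R-T = 24 → Y
  i= 3: Z-D = 22 → W
  i= 4: Z-A = 25 → Z
  i= 5: M-O = 24 → Y
  i= 6: C-G = 22 → W
  i= 7: Z-A = 25 → Z
  i= 8: D-F = 24 → Y
  i= 9: Z-D = 22 → W
  i=10: A-B = 25 → Z
  i=11: O-Q = 24 → Y
  i=12: I-M = 22 → W
  i=13: X-Y = 25 → Z
  i=14: U-W = 24 → Y
  shifts repeat with period 3: WZY

WZY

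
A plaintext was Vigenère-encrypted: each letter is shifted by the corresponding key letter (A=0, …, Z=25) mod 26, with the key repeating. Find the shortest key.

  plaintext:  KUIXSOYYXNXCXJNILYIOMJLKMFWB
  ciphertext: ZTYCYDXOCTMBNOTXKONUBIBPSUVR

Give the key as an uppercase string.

  i= 0: Z-K = 15 → P
  i= 1: T-U = 25 → Z
  i= 2: Y-I = 16 → Q
  i= 3: C-X =  5 → F
  i= 4: Y-S =  6 → G
  i= 5: D-O = 15 → P
  i= 6: X-Y = 25 → Z
  i= 7: O-Y = 16 → Q
  i= 8: C-X =  5 → F
  i= 9: T-N =  6 → G
  i=10: M-X = 15 → P
  i=11: B-C = 25 → Z
  i=12: N-X = 16 → Q
  i=13: O-J =  5 → F
  i=14: T-N =  6 → G
  i=15: X-I = 15 → P
  i=16: K-L = 25 → Z
  i=17: O-Y = 16 → Q
  i=18: N-I =  5 → F
  i=19: U-O =  6 → G
  i=20: B-M = 15 → P
  i=21: I-J = 25 → Z
  i=22: B-L = 16 → Q
  i=23: P-K =  5 → F
  i=24: S-M =  6 → G
  i=25: U-F = 15 → P
  i=26: V-W = 25 → Z
  i=27: R-B = 16 → Q
  shifts repeat with period 5: PZQFG

PZQFG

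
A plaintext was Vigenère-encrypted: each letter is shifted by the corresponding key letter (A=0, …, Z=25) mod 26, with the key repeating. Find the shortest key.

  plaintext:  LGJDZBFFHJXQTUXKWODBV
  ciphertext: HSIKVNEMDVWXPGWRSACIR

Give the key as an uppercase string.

WMZH

  i= 0: H-L = 22 → W
  i= 1: S-G = 12 → M
  i= 2: I-J = 25 → Z
  i= 3: K-D =  7 → H
  i= 4: V-Z = 22 → W
  i= 5: N-B = 12 → M
  i= 6: E-F = 25 → Z
  i= 7: M-F =  7 → H
  i= 8: D-H = 22 → W
  i= 9: V-J = 12 → M
  i=10: W-X = 25 → Z
  i=11: X-Q =  7 → H
  i=12: P-T = 22 → W
  i=13: G-U = 12 → M
  i=14: W-X = 25 → Z
  i=15: R-K =  7 → H
  i=16: S-W = 22 → W
  i=17: A-O = 12 → M
  i=18: C-D = 25 → Z
  i=19: I-B =  7 → H
  i=20: R-V = 22 → W
  shifts repeat with period 4: WMZH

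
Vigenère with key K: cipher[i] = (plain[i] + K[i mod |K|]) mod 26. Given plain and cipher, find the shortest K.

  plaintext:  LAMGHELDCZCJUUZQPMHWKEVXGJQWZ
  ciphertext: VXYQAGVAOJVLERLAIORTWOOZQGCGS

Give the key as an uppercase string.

KXMKTC

  i= 0: V-L = 10 → K
  i= 1: X-A = 23 → X
  i= 2: Y-M = 12 → M
  i= 3: Q-G = 10 → K
  i= 4: A-H = 19 → T
  i= 5: G-E =  2 → C
  i= 6: V-L = 10 → K
  i= 7: A-D = 23 → X
  i= 8: O-C = 12 → M
  i= 9: J-Z = 10 → K
  i=10: V-C = 19 → T
  i=11: L-J =  2 → C
  i=12: E-U = 10 → K
  i=13: R-U = 23 → X
  i=14: L-Z = 12 → M
  i=15: A-Q = 10 → K
  i=16: I-P = 19 → T
  i=17: O-M =  2 → C
  i=18: R-H = 10 → K
  i=19: T-W = 23 → X
  i=20: W-K = 12 → M
  i=21: O-E = 10 → K
  i=22: O-V = 19 → T
  i=23: Z-X =  2 → C
  i=24: Q-G = 10 → K
  i=25: G-J = 23 → X
  i=26: C-Q = 12 → M
  i=27: G-W = 10 → K
  i=28: S-Z = 19 → T
  shifts repeat with period 6: KXMKTC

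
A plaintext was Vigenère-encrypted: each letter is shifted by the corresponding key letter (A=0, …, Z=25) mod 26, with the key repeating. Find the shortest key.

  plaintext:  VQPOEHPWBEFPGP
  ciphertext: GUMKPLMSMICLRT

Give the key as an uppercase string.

  i= 0: G-V = 11 → L
  i= 1: U-Q =  4 → E
  i= 2: M-P = 23 → X
  i= 3: K-O = 22 → W
  i= 4: P-E = 11 → L
  i= 5: L-H =  4 → E
  i= 6: M-P = 23 → X
  i= 7: S-W = 22 → W
  i= 8: M-B = 11 → L
  i= 9: I-E =  4 → E
  i=10: C-F = 23 → X
  i=11: L-P = 22 → W
  i=12: R-G = 11 → L
  i=13: T-P =  4 → E
  shifts repeat with period 4: LEXW

LEXW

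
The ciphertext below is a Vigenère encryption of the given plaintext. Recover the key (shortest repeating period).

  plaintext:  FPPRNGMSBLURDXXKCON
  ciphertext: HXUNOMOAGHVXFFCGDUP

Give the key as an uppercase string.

CIFWBG

  i= 0: H-F =  2 → C
  i= 1: X-P =  8 → I
  i= 2: U-P =  5 → F
  i= 3: N-R = 22 → W
  i= 4: O-N =  1 → B
  i= 5: M-G =  6 → G
  i= 6: O-M =  2 → C
  i= 7: A-S =  8 → I
  i= 8: G-B =  5 → F
  i= 9: H-L = 22 → W
  i=10: V-U =  1 → B
  i=11: X-R =  6 → G
  i=12: F-D =  2 → C
  i=13: F-X =  8 → I
  i=14: C-X =  5 → F
  i=15: G-K = 22 → W
  i=16: D-C =  1 → B
  i=17: U-O =  6 → G
  i=18: P-N =  2 → C
  shifts repeat with period 6: CIFWBG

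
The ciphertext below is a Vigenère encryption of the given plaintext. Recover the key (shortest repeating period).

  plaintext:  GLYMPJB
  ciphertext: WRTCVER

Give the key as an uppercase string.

  i= 0: W-G = 16 → Q
  i= 1: R-L =  6 → G
  i= 2: T-Y = 21 → V
  i= 3: C-M = 16 → Q
  i= 4: V-P =  6 → G
  i= 5: E-J = 21 → V
  i= 6: R-B = 16 → Q
  shifts repeat with period 3: QGV

QGV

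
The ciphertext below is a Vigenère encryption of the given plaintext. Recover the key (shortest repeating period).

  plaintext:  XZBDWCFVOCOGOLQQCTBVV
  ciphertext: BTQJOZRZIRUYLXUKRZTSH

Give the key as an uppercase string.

  i= 0: B-X =  4 → E
  i= 1: T-Z = 20 → U
  i= 2: Q-B = 15 → P
  i= 3: J-D =  6 → G
  i= 4: O-W = 18 → S
  i= 5: Z-C = 23 → X
  i= 6: R-F = 12 → M
  i= 7: Z-V =  4 → E
  i= 8: I-O = 20 → U
  i= 9: R-C = 15 → P
  i=10: U-O =  6 → G
  i=11: Y-G = 18 → S
  i=12: L-O = 23 → X
  i=13: X-L = 12 → M
  i=14: U-Q =  4 → E
  i=15: K-Q = 20 → U
  i=16: R-C = 15 → P
  i=17: Z-T =  6 → G
  i=18: T-B = 18 → S
  i=19: S-V = 23 → X
  i=20: H-V = 12 → M
  shifts repeat with period 7: EUPGSXM

EUPGSXM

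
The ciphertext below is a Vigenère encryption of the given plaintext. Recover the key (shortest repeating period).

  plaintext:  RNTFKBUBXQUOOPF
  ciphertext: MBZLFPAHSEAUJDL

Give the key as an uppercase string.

VOGG

  i= 0: M-R = 21 → V
  i= 1: B-N = 14 → O
  i= 2: Z-T =  6 → G
  i= 3: L-F =  6 → G
  i= 4: F-K = 21 → V
  i= 5: P-B = 14 → O
  i= 6: A-U =  6 → G
  i= 7: H-B =  6 → G
  i= 8: S-X = 21 → V
  i= 9: E-Q = 14 → O
  i=10: A-U =  6 → G
  i=11: U-O =  6 → G
  i=12: J-O = 21 → V
  i=13: D-P = 14 → O
  i=14: L-F =  6 → G
  shifts repeat with period 4: VOGG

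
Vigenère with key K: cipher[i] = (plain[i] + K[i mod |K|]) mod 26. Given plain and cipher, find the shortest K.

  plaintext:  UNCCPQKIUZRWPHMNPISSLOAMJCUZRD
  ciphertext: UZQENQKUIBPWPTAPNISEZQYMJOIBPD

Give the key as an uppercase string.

AMOCYA

  i= 0: U-U =  0 → A
  i= 1: Z-N = 12 → M
  i= 2: Q-C = 14 → O
  i= 3: E-C =  2 → C
  i= 4: N-P = 24 → Y
  i= 5: Q-Q =  0 → A
  i= 6: K-K =  0 → A
  i= 7: U-I = 12 → M
  i= 8: I-U = 14 → O
  i= 9: B-Z =  2 → C
  i=10: P-R = 24 → Y
  i=11: W-W =  0 → A
  i=12: P-P =  0 → A
  i=13: T-H = 12 → M
  i=14: A-M = 14 → O
  i=15: P-N =  2 → C
  i=16: N-P = 24 → Y
  i=17: I-I =  0 → A
  i=18: S-S =  0 → A
  i=19: E-S = 12 → M
  i=20: Z-L = 14 → O
  i=21: Q-O =  2 → C
  i=22: Y-A = 24 → Y
  i=23: M-M =  0 → A
  i=24: J-J =  0 → A
  i=25: O-C = 12 → M
  i=26: I-U = 14 → O
  i=27: B-Z =  2 → C
  i=28: P-R = 24 → Y
  i=29: D-D =  0 → A
  shifts repeat with period 6: AMOCYA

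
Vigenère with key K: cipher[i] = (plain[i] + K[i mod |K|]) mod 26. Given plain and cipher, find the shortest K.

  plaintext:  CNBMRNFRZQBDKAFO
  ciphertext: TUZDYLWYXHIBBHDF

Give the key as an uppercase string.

RHY

  i= 0: T-C = 17 → R
  i= 1: U-N =  7 → H
  i= 2: Z-B = 24 → Y
  i= 3: D-M = 17 → R
  i= 4: Y-R =  7 → H
  i= 5: L-N = 24 → Y
  i= 6: W-F = 17 → R
  i= 7: Y-R =  7 → H
  i= 8: X-Z = 24 → Y
  i= 9: H-Q = 17 → R
  i=10: I-B =  7 → H
  i=11: B-D = 24 → Y
  i=12: B-K = 17 → R
  i=13: H-A =  7 → H
  i=14: D-F = 24 → Y
  i=15: F-O = 17 → R
  shifts repeat with period 3: RHY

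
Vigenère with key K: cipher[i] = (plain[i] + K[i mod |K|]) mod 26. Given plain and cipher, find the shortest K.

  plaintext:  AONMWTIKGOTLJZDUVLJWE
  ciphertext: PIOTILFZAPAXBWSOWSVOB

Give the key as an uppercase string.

PUBHMSX

  i= 0: P-A = 15 → P
  i= 1: I-O = 20 → U
  i= 2: O-N =  1 → B
  i= 3: T-M =  7 → H
  i= 4: I-W = 12 → M
  i= 5: L-T = 18 → S
  i= 6: F-I = 23 → X
  i= 7: Z-K = 15 → P
  i= 8: A-G = 20 → U
  i= 9: P-O =  1 → B
  i=10: A-T =  7 → H
  i=11: X-L = 12 → M
  i=12: B-J = 18 → S
  i=13: W-Z = 23 → X
  i=14: S-D = 15 → P
  i=15: O-U = 20 → U
  i=16: W-V =  1 → B
  i=17: S-L =  7 → H
  i=18: V-J = 12 → M
  i=19: O-W = 18 → S
  i=20: B-E = 23 → X
  shifts repeat with period 7: PUBHMSX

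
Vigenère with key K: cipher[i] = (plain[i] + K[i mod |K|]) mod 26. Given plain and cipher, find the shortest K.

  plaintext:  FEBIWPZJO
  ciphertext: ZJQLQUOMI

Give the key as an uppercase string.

UFPD

  i= 0: Z-F = 20 → U
  i= 1: J-E =  5 → F
  i= 2: Q-B = 15 → P
  i= 3: L-I =  3 → D
  i= 4: Q-W = 20 → U
  i= 5: U-P =  5 → F
  i= 6: O-Z = 15 → P
  i= 7: M-J =  3 → D
  i= 8: I-O = 20 → U
  shifts repeat with period 4: UFPD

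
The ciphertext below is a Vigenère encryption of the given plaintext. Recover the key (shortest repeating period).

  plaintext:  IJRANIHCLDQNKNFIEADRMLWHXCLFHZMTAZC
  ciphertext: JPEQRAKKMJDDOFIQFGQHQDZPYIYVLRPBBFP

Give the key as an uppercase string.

BGNQESDI

  i= 0: J-I =  1 → B
  i= 1: P-J =  6 → G
  i= 2: E-R = 13 → N
  i= 3: Q-A = 16 → Q
  i= 4: R-N =  4 → E
  i= 5: A-I = 18 → S
  i= 6: K-H =  3 → D
  i= 7: K-C =  8 → I
  i= 8: M-L =  1 → B
  i= 9: J-D =  6 → G
  i=10: D-Q = 13 → N
  i=11: D-N = 16 → Q
  i=12: O-K =  4 → E
  i=13: F-N = 18 → S
  i=14: I-F =  3 → D
  i=15: Q-I =  8 → I
  i=16: F-E =  1 → B
  i=17: G-A =  6 → G
  i=18: Q-D = 13 → N
  i=19: H-R = 16 → Q
  i=20: Q-M =  4 → E
  i=21: D-L = 18 → S
  i=22: Z-W =  3 → D
  i=23: P-H =  8 → I
  i=24: Y-X =  1 → B
  i=25: I-C =  6 → G
  i=26: Y-L = 13 → N
  i=27: V-F = 16 → Q
  i=28: L-H =  4 → E
  i=29: R-Z = 18 → S
  i=30: P-M =  3 → D
  i=31: B-T =  8 → I
  i=32: B-A =  1 → B
  i=33: F-Z =  6 → G
  i=34: P-C = 13 → N
  shifts repeat with period 8: BGNQESDI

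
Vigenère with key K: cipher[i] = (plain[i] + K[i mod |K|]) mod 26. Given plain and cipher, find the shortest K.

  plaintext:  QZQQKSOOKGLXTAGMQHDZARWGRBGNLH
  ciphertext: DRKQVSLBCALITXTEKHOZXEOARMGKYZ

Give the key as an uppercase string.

NSUALAX

  i= 0: D-Q = 13 → N
  i= 1: R-Z = 18 → S
  i= 2: K-Q = 20 → U
  i= 3: Q-Q =  0 → A
  i= 4: V-K = 11 → L
  i= 5: S-S =  0 → A
  i= 6: L-O = 23 → X
  i= 7: B-O = 13 → N
  i= 8: C-K = 18 → S
  i= 9: A-G = 20 → U
  i=10: L-L =  0 → A
  i=11: I-X = 11 → L
  i=12: T-T =  0 → A
  i=13: X-A = 23 → X
  i=14: T-G = 13 → N
  i=15: E-M = 18 → S
  i=16: K-Q = 20 → U
  i=17: H-H =  0 → A
  i=18: O-D = 11 → L
  i=19: Z-Z =  0 → A
  i=20: X-A = 23 → X
  i=21: E-R = 13 → N
  i=22: O-W = 18 → S
  i=23: A-G = 20 → U
  i=24: R-R =  0 → A
  i=25: M-B = 11 → L
  i=26: G-G =  0 → A
  i=27: K-N = 23 → X
  i=28: Y-L = 13 → N
  i=29: Z-H = 18 → S
  shifts repeat with period 7: NSUALAX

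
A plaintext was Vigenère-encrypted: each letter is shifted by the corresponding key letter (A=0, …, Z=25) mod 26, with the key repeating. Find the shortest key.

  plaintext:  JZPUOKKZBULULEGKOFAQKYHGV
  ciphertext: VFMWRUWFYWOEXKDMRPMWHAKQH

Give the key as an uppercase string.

MGXCDK

  i= 0: V-J = 12 → M
  i= 1: F-Z =  6 → G
  i= 2: M-P = 23 → X
  i= 3: W-U =  2 → C
  i= 4: R-O =  3 → D
  i= 5: U-K = 10 → K
  i= 6: W-K = 12 → M
  i= 7: F-Z =  6 → G
  i= 8: Y-B = 23 → X
  i= 9: W-U =  2 → C
  i=10: O-L =  3 → D
  i=11: E-U = 10 → K
  i=12: X-L = 12 → M
  i=13: K-E =  6 → G
  i=14: D-G = 23 → X
  i=15: M-K =  2 → C
  i=16: R-O =  3 → D
  i=17: P-F = 10 → K
  i=18: M-A = 12 → M
  i=19: W-Q =  6 → G
  i=20: H-K = 23 → X
  i=21: A-Y =  2 → C
  i=22: K-H =  3 → D
  i=23: Q-G = 10 → K
  i=24: H-V = 12 → M
  shifts repeat with period 6: MGXCDK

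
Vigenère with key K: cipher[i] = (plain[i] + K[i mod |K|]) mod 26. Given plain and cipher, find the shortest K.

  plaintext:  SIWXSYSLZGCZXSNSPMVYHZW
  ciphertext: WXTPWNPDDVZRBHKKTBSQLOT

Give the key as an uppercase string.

EPXS

  i= 0: W-S =  4 → E
  i= 1: X-I = 15 → P
  i= 2: T-W = 23 → X
  i= 3: P-X = 18 → S
  i= 4: W-S =  4 → E
  i= 5: N-Y = 15 → P
  i= 6: P-S = 23 → X
  i= 7: D-L = 18 → S
  i= 8: D-Z =  4 → E
  i= 9: V-G = 15 → P
  i=10: Z-C = 23 → X
  i=11: R-Z = 18 → S
  i=12: B-X =  4 → E
  i=13: H-S = 15 → P
  i=14: K-N = 23 → X
  i=15: K-S = 18 → S
  i=16: T-P =  4 → E
  i=17: B-M = 15 → P
  i=18: S-V = 23 → X
  i=19: Q-Y = 18 → S
  i=20: L-H =  4 → E
  i=21: O-Z = 15 → P
  i=22: T-W = 23 → X
  shifts repeat with period 4: EPXS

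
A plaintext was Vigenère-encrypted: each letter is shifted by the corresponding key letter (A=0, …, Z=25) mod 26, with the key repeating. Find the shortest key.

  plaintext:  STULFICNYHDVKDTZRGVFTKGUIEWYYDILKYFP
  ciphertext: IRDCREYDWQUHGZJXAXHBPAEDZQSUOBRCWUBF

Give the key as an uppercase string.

  i= 0: I-S = 16 → Q
  i= 1: R-T = 24 → Y
  i= 2: D-U =  9 → J
  i= 3: C-L = 17 → R
  i= 4: R-F = 12 → M
  i= 5: E-I = 22 → W
  i= 6: Y-C = 22 → W
  i= 7: D-N = 16 → Q
  i= 8: W-Y = 24 → Y
  i= 9: Q-H =  9 → J
  i=10: U-D = 17 → R
  i=11: H-V = 12 → M
  i=12: G-K = 22 → W
  i=13: Z-D = 22 → W
  i=14: J-T = 16 → Q
  i=15: X-Z = 24 → Y
  i=16: A-R =  9 → J
  i=17: X-G = 17 → R
  i=18: H-V = 12 → M
  i=19: B-F = 22 → W
  i=20: P-T = 22 → W
  i=21: A-K = 16 → Q
  i=22: E-G = 24 → Y
  i=23: D-U =  9 → J
  i=24: Z-I = 17 → R
  i=25: Q-E = 12 → M
  i=26: S-W = 22 → W
  i=27: U-Y = 22 → W
  i=28: O-Y = 16 → Q
  i=29: B-D = 24 → Y
  i=30: R-I =  9 → J
  i=31: C-L = 17 → R
  i=32: W-K = 12 → M
  i=33: U-Y = 22 → W
  i=34: B-F = 22 → W
  i=35: F-P = 16 → Q
  shifts repeat with period 7: QYJRMWW

QYJRMWW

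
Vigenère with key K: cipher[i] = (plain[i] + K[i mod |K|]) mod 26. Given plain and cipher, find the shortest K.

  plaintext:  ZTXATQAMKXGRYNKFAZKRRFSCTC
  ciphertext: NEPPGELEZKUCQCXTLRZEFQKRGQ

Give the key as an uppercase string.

OLSPN

  i= 0: N-Z = 14 → O
  i= 1: E-T = 11 → L
  i= 2: P-X = 18 → S
  i= 3: P-A = 15 → P
  i= 4: G-T = 13 → N
  i= 5: E-Q = 14 → O
  i= 6: L-A = 11 → L
  i= 7: E-M = 18 → S
  i= 8: Z-K = 15 → P
  i= 9: K-X = 13 → N
  i=10: U-G = 14 → O
  i=11: C-R = 11 → L
  i=12: Q-Y = 18 → S
  i=13: C-N = 15 → P
  i=14: X-K = 13 → N
  i=15: T-F = 14 → O
  i=16: L-A = 11 → L
  i=17: R-Z = 18 → S
  i=18: Z-K = 15 → P
  i=19: E-R = 13 → N
  i=20: F-R = 14 → O
  i=21: Q-F = 11 → L
  i=22: K-S = 18 → S
  i=23: R-C = 15 → P
  i=24: G-T = 13 → N
  i=25: Q-C = 14 → O
  shifts repeat with period 5: OLSPN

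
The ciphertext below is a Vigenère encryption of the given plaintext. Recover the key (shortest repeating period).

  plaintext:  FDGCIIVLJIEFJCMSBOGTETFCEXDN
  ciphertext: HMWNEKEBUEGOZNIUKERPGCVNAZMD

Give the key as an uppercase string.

  i= 0: H-F =  2 → C
  i= 1: M-D =  9 → J
  i= 2: W-G = 16 → Q
  i= 3: N-C = 11 → L
  i= 4: E-I = 22 → W
  i= 5: K-I =  2 → C
  i= 6: E-V =  9 → J
  i= 7: B-L = 16 → Q
  i= 8: U-J = 11 → L
  i= 9: E-I = 22 → W
  i=10: G-E =  2 → C
  i=11: O-F =  9 → J
  i=12: Z-J = 16 → Q
  i=13: N-C = 11 → L
  i=14: I-M = 22 → W
  i=15: U-S =  2 → C
  i=16: K-B =  9 → J
  i=17: E-O = 16 → Q
  i=18: R-G = 11 → L
  i=19: P-T = 22 → W
  i=20: G-E =  2 → C
  i=21: C-T =  9 → J
  i=22: V-F = 16 → Q
  i=23: N-C = 11 → L
  i=24: A-E = 22 → W
  i=25: Z-X =  2 → C
  i=26: M-D =  9 → J
  i=27: D-N = 16 → Q
  shifts repeat with period 5: CJQLW

CJQLW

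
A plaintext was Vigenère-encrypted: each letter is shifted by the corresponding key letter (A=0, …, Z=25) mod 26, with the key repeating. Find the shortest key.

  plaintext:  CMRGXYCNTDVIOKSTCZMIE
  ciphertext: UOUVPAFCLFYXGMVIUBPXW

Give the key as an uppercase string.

  i= 0: U-C = 18 → S
  i= 1: O-M =  2 → C
  i= 2: U-R =  3 → D
  i= 3: V-G = 15 → P
  i= 4: P-X = 18 → S
  i= 5: A-Y =  2 → C
  i= 6: F-C =  3 → D
  i= 7: C-N = 15 → P
  i= 8: L-T = 18 → S
  i= 9: F-D =  2 → C
  i=10: Y-V =  3 → D
  i=11: X-I = 15 → P
  i=12: G-O = 18 → S
  i=13: M-K =  2 → C
  i=14: V-S =  3 → D
  i=15: I-T = 15 → P
  i=16: U-C = 18 → S
  i=17: B-Z =  2 → C
  i=18: P-M =  3 → D
  i=19: X-I = 15 → P
  i=20: W-E = 18 → S
  shifts repeat with period 4: SCDP

SCDP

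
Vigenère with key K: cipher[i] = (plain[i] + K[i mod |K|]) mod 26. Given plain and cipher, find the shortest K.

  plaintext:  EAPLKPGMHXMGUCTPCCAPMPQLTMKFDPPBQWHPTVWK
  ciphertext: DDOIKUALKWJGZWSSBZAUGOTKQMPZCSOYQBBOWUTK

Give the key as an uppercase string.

  i= 0: D-E = 25 → Z
  i= 1: D-A =  3 → D
  i= 2: O-P = 25 → Z
  i= 3: I-L = 23 → X
  i= 4: K-K =  0 → A
  i= 5: U-P =  5 → F
  i= 6: A-G = 20 → U
  i= 7: L-M = 25 → Z
  i= 8: K-H =  3 → D
  i= 9: W-X = 25 → Z
  i=10: J-M = 23 → X
  i=11: G-G =  0 → A
  i=12: Z-U =  5 → F
  i=13: W-C = 20 → U
  i=14: S-T = 25 → Z
  i=15: S-P =  3 → D
  i=16: B-C = 25 → Z
  i=17: Z-C = 23 → X
  i=18: A-A =  0 → A
  i=19: U-P =  5 → F
  i=20: G-M = 20 → U
  i=21: O-P = 25 → Z
  i=22: T-Q =  3 → D
  i=23: K-L = 25 → Z
  i=24: Q-T = 23 → X
  i=25: M-M =  0 → A
  i=26: P-K =  5 → F
  i=27: Z-F = 20 → U
  i=28: C-D = 25 → Z
  i=29: S-P =  3 → D
  i=30: O-P = 25 → Z
  i=31: Y-B = 23 → X
  i=32: Q-Q =  0 → A
  i=33: B-W =  5 → F
  i=34: B-H = 20 → U
  i=35: O-P = 25 → Z
  i=36: W-T =  3 → D
  i=37: U-V = 25 → Z
  i=38: T-W = 23 → X
  i=39: K-K =  0 → A
  shifts repeat with period 7: ZDZXAFU

ZDZXAFU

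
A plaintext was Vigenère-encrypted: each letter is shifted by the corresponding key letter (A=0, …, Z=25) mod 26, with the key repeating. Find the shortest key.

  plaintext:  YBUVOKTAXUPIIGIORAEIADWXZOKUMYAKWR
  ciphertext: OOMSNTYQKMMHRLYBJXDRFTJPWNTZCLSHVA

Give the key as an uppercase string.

  i= 0: O-Y = 16 → Q
  i= 1: O-B = 13 → N
  i= 2: M-U = 18 → S
  i= 3: S-V = 23 → X
  i= 4: N-O = 25 → Z
  i= 5: T-K =  9 → J
  i= 6: Y-T =  5 → F
  i= 7: Q-A = 16 → Q
  i= 8: K-X = 13 → N
  i= 9: M-U = 18 → S
  i=10: M-P = 23 → X
  i=11: H-I = 25 → Z
  i=12: R-I =  9 → J
  i=13: L-G =  5 → F
  i=14: Y-I = 16 → Q
  i=15: B-O = 13 → N
  i=16: J-R = 18 → S
  i=17: X-A = 23 → X
  i=18: D-E = 25 → Z
  i=19: R-I =  9 → J
  i=20: F-A =  5 → F
  i=21: T-D = 16 → Q
  i=22: J-W = 13 → N
  i=23: P-X = 18 → S
  i=24: W-Z = 23 → X
  i=25: N-O = 25 → Z
  i=26: T-K =  9 → J
  i=27: Z-U =  5 → F
  i=28: C-M = 16 → Q
  i=29: L-Y = 13 → N
  i=30: S-A = 18 → S
  i=31: H-K = 23 → X
  i=32: V-W = 25 → Z
  i=33: A-R =  9 → J
  shifts repeat with period 7: QNSXZJF

QNSXZJF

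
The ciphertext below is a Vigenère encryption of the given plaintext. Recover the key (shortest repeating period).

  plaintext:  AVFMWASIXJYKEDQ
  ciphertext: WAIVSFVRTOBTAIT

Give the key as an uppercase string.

WFDJ

  i= 0: W-A = 22 → W
  i= 1: A-V =  5 → F
  i= 2: I-F =  3 → D
  i= 3: V-M =  9 → J
  i= 4: S-W = 22 → W
  i= 5: F-A =  5 → F
  i= 6: V-S =  3 → D
  i= 7: R-I =  9 → J
  i= 8: T-X = 22 → W
  i= 9: O-J =  5 → F
  i=10: B-Y =  3 → D
  i=11: T-K =  9 → J
  i=12: A-E = 22 → W
  i=13: I-D =  5 → F
  i=14: T-Q =  3 → D
  shifts repeat with period 4: WFDJ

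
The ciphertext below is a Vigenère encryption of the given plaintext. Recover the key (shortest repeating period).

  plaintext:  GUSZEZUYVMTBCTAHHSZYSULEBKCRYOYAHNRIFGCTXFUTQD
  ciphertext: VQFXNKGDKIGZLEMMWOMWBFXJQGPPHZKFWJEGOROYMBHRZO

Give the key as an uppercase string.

PWNYJLMF

  i= 0: V-G = 15 → P
  i= 1: Q-U = 22 → W
  i= 2: F-S = 13 → N
  i= 3: X-Z = 24 → Y
  i= 4: N-E =  9 → J
  i= 5: K-Z = 11 → L
  i= 6: G-U = 12 → M
  i= 7: D-Y =  5 → F
  i= 8: K-V = 15 → P
  i= 9: I-M = 22 → W
  i=10: G-T = 13 → N
  i=11: Z-B = 24 → Y
  i=12: L-C =  9 → J
  i=13: E-T = 11 → L
  i=14: M-A = 12 → M
  i=15: M-H =  5 → F
  i=16: W-H = 15 → P
  i=17: O-S = 22 → W
  i=18: M-Z = 13 → N
  i=19: W-Y = 24 → Y
  i=20: B-S =  9 → J
  i=21: F-U = 11 → L
  i=22: X-L = 12 → M
  i=23: J-E =  5 → F
  i=24: Q-B = 15 → P
  i=25: G-K = 22 → W
  i=26: P-C = 13 → N
  i=27: P-R = 24 → Y
  i=28: H-Y =  9 → J
  i=29: Z-O = 11 → L
  i=30: K-Y = 12 → M
  i=31: F-A =  5 → F
  i=32: W-H = 15 → P
  i=33: J-N = 22 → W
  i=34: E-R = 13 → N
  i=35: G-I = 24 → Y
  i=36: O-F =  9 → J
  i=37: R-G = 11 → L
  i=38: O-C = 12 → M
  i=39: Y-T =  5 → F
  i=40: M-X = 15 → P
  i=41: B-F = 22 → W
  i=42: H-U = 13 → N
  i=43: R-T = 24 → Y
  i=44: Z-Q =  9 → J
  i=45: O-D = 11 → L
  shifts repeat with period 8: PWNYJLMF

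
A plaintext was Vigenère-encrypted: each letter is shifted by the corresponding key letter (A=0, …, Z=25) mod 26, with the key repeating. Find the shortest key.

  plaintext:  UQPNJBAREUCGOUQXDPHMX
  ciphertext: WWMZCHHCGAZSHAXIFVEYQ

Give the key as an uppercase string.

  i= 0: W-U =  2 → C
  i= 1: W-Q =  6 → G
  i= 2: M-P = 23 → X
  i= 3: Z-N = 12 → M
  i= 4: C-J = 19 → T
  i= 5: H-B =  6 → G
  i= 6: H-A =  7 → H
  i= 7: C-R = 11 → L
  i= 8: G-E =  2 → C
  i= 9: A-U =  6 → G
  i=10: Z-C = 23 → X
  i=11: S-G = 12 → M
  i=12: H-O = 19 → T
  i=13: A-U =  6 → G
  i=14: X-Q =  7 → H
  i=15: I-X = 11 → L
  i=16: F-D =  2 → C
  i=17: V-P =  6 → G
  i=18: E-H = 23 → X
  i=19: Y-M = 12 → M
  i=20: Q-X = 19 → T
  shifts repeat with period 8: CGXMTGHL

CGXMTGHL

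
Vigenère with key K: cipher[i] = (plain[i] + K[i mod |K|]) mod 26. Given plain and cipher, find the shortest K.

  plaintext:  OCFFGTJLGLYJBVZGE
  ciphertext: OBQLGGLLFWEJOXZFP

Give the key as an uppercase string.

AZLGANC

  i= 0: O-O =  0 → A
  i= 1: B-C = 25 → Z
  i= 2: Q-F = 11 → L
  i= 3: L-F =  6 → G
  i= 4: G-G =  0 → A
  i= 5: G-T = 13 → N
  i= 6: L-J =  2 → C
  i= 7: L-L =  0 → A
  i= 8: F-G = 25 → Z
  i= 9: W-L = 11 → L
  i=10: E-Y =  6 → G
  i=11: J-J =  0 → A
  i=12: O-B = 13 → N
  i=13: X-V =  2 → C
  i=14: Z-Z =  0 → A
  i=15: F-G = 25 → Z
  i=16: P-E = 11 → L
  shifts repeat with period 7: AZLGANC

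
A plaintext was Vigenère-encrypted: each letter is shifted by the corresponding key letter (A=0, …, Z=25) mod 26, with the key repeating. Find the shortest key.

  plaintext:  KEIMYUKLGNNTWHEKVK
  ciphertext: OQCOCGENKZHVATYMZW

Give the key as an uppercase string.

  i= 0: O-K =  4 → E
  i= 1: Q-E = 12 → M
  i= 2: C-I = 20 → U
  i= 3: O-M =  2 → C
  i= 4: C-Y =  4 → E
  i= 5: G-U = 12 → M
  i= 6: E-K = 20 → U
  i= 7: N-L =  2 → C
  i= 8: K-G =  4 → E
  i= 9: Z-N = 12 → M
  i=10: H-N = 20 → U
  i=11: V-T =  2 → C
  i=12: A-W =  4 → E
  i=13: T-H = 12 → M
  i=14: Y-E = 20 → U
  i=15: M-K =  2 → C
  i=16: Z-V =  4 → E
  i=17: W-K = 12 → M
  shifts repeat with period 4: EMUC

EMUC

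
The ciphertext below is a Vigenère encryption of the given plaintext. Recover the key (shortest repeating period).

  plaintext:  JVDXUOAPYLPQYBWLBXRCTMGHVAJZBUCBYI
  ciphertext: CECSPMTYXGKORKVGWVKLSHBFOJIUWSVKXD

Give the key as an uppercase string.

TJZVVY

  i= 0: C-J = 19 → T
  i= 1: E-V =  9 → J
  i= 2: C-D = 25 → Z
  i= 3: S-X = 21 → V
  i= 4: P-U = 21 → V
  i= 5: M-O = 24 → Y
  i= 6: T-A = 19 → T
  i= 7: Y-P =  9 → J
  i= 8: X-Y = 25 → Z
  i= 9: G-L = 21 → V
  i=10: K-P = 21 → V
  i=11: O-Q = 24 → Y
  i=12: R-Y = 19 → T
  i=13: K-B =  9 → J
  i=14: V-W = 25 → Z
  i=15: G-L = 21 → V
  i=16: W-B = 21 → V
  i=17: V-X = 24 → Y
  i=18: K-R = 19 → T
  i=19: L-C =  9 → J
  i=20: S-T = 25 → Z
  i=21: H-M = 21 → V
  i=22: B-G = 21 → V
  i=23: F-H = 24 → Y
  i=24: O-V = 19 → T
  i=25: J-A =  9 → J
  i=26: I-J = 25 → Z
  i=27: U-Z = 21 → V
  i=28: W-B = 21 → V
  i=29: S-U = 24 → Y
  i=30: V-C = 19 → T
  i=31: K-B =  9 → J
  i=32: X-Y = 25 → Z
  i=33: D-I = 21 → V
  shifts repeat with period 6: TJZVVY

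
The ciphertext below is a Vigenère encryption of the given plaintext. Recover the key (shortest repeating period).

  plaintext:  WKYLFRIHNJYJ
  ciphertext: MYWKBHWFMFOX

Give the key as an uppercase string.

  i= 0: M-W = 16 → Q
  i= 1: Y-K = 14 → O
  i= 2: W-Y = 24 → Y
  i= 3: K-L = 25 → Z
  i= 4: B-F = 22 → W
  i= 5: H-R = 16 → Q
  i= 6: W-I = 14 → O
  i= 7: F-H = 24 → Y
  i= 8: M-N = 25 → Z
  i= 9: F-J = 22 → W
  i=10: O-Y = 16 → Q
  i=11: X-J = 14 → O
  shifts repeat with period 5: QOYZW

QOYZW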